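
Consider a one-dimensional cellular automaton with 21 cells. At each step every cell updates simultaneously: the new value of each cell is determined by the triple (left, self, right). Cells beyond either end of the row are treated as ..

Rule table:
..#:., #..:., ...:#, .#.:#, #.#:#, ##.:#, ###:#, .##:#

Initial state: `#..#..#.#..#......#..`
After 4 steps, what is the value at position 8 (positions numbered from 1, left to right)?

#..#..###..#.####.#.#
#..#..###..##########
#..#..###..##########  (fixed point — unchanged through step 4)
position 8 holds #

#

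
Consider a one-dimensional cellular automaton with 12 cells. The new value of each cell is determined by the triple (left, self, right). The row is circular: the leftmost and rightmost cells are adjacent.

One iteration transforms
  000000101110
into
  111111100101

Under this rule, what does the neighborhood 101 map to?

At position 7 the neighborhood is 101; the next row has 0 there.

0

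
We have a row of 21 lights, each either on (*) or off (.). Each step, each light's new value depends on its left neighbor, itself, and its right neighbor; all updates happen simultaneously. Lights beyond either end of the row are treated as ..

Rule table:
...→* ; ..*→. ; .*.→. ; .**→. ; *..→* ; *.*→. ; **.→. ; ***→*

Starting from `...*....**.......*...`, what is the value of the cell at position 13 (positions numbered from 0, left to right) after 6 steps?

*

**..***...******..***
..*..*.**..****.*..*.
*..*.....*..**...*..*
.*..****..*...**..*..
..*..**.*..**...*..**
*..*.....*...**..*...
position 13 holds *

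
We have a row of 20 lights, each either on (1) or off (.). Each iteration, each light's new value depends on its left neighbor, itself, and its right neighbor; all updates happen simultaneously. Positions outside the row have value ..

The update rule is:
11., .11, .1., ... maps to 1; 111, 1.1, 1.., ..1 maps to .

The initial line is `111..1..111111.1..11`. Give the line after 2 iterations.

1.1..1..1....1.1..11
1.1..1..1.11.1.1..11

1.1..1..1.11.1.1..11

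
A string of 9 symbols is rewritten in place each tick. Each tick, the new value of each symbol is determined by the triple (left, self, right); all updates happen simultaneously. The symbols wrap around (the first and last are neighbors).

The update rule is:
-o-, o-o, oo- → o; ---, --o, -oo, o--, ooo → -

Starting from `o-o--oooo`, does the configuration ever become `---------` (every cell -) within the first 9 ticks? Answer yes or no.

ooo------
--o------
--o------  (fixed point — unchanged through tick 9)
tick 9 is --o------, still not uniform -

no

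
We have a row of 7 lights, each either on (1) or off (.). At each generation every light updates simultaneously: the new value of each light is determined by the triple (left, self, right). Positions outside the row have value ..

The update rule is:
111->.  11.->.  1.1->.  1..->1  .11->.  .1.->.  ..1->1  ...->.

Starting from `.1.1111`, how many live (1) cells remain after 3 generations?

2

generation 1: 1......
generation 2: .1.....
generation 3: 1.1....
count of 1: 2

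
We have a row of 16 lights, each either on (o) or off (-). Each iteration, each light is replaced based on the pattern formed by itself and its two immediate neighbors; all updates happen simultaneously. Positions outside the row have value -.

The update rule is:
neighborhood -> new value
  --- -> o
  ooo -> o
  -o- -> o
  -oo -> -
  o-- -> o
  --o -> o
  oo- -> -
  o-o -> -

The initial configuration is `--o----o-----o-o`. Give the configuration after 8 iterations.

-ooo------o--o-o

oooooooooooooo-o
-oooooooooooo--o
o-oooooooooo-ooo
o--oooooooo---o-
ooo-oooooo-ooooo
-o---oooo---ooo-
ooooo-oo-ooo-o-o
-ooo------o--o-o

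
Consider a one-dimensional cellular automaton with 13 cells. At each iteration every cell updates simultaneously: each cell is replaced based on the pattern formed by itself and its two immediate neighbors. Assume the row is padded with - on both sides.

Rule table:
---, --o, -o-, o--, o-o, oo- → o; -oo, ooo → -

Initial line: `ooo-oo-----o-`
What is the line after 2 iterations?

--oo-oooooooo
oo-oo-------o

oo-oo-------o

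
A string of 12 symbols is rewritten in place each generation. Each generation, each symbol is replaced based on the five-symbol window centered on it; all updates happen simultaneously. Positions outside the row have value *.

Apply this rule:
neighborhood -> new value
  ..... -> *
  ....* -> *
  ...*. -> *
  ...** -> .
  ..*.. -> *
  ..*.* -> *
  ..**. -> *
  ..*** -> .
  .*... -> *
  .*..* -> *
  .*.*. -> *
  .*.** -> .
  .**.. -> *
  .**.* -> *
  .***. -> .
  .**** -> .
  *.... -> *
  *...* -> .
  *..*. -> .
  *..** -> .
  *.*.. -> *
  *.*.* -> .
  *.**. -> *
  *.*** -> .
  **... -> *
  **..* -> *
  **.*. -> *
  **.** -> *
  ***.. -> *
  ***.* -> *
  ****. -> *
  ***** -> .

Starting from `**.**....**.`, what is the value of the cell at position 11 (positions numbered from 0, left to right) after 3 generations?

generation 1: ********.***
generation 2: ......***...
generation 3: *****...**..
position 11 holds .

.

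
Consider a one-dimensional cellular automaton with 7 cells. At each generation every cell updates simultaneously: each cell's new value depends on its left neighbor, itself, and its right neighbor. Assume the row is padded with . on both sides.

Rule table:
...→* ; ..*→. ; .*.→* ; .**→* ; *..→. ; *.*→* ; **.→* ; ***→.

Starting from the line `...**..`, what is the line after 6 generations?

*.***.*

**.**.*
*******
*.....*
*.***.*
***.***
*.***.*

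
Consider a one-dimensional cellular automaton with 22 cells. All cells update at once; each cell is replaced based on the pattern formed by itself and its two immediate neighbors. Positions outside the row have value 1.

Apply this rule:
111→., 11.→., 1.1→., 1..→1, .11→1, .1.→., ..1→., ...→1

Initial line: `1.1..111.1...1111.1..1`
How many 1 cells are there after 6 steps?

step 1: ...1.1....11.1.....1.1
step 2: 11....111.1...1111...1
step 3: ..111.1....11.1...11.1
step 4: 1.1....111.1...11.1..1
step 5: ...111.1....11.1...1.1
step 6: 11.1....111.1...11...1
count of 1: 10

10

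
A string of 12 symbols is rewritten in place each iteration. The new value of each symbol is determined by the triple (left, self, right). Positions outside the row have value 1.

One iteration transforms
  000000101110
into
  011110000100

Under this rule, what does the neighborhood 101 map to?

At position 7 the neighborhood is 101; the next row has 0 there.

0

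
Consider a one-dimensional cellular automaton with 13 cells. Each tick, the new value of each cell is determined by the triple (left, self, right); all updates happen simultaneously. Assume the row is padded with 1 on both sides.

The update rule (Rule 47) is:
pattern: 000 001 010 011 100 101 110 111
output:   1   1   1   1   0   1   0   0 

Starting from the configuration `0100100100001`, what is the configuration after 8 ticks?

0011001101101

1101101101111
0011011011000
0110110110011
1101101100110
0011011001101
0110110011011
1101100110110
0011001101101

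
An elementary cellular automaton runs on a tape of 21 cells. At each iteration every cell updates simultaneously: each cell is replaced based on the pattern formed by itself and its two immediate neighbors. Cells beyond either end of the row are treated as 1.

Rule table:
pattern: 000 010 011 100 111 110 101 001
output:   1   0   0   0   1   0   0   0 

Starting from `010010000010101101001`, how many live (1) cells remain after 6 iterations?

000000111000000000000
011110010011111111110
001100000001111111100
000001111100111111000
011100111000011110010
001000010011001100000
count of 1: 6

6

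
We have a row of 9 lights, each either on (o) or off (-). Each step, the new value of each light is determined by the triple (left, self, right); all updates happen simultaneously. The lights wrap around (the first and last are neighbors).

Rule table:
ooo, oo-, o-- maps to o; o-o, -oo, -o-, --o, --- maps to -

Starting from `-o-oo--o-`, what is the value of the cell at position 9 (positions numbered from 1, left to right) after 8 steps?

-

step 1: ----oo--o
step 2: o----oo--
step 3: -o----oo-
step 4: --o----oo
step 5: o--o----o
step 6: oo--o----
step 7: -oo--o---
step 8: --oo--o--
position 9 holds -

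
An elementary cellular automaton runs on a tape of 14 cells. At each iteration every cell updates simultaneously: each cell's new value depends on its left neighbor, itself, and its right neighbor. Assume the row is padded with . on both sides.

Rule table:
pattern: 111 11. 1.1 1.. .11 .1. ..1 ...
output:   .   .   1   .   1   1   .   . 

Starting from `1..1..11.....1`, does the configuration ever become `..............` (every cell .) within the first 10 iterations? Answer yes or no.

no

1..1..1......1
1..1..1......1  (fixed point — unchanged through iteration 10)
iteration 10 is 1..1..1......1, still not uniform .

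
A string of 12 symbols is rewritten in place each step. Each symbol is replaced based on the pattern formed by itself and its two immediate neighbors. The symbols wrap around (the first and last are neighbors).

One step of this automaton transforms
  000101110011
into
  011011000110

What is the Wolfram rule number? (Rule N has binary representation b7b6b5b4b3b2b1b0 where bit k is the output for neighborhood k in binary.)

43

position 6: 111 → 0  (bit 7 = 0)
position 7: 110 → 0  (bit 6 = 0)
position 4: 101 → 1  (bit 5 = 1)
position 0: 100 → 0  (bit 4 = 0)
position 5: 011 → 1  (bit 3 = 1)
position 3: 010 → 0  (bit 2 = 0)
position 2: 001 → 1  (bit 1 = 1)
position 1: 000 → 1  (bit 0 = 1)
bits b7..b0 = 00101011 = 43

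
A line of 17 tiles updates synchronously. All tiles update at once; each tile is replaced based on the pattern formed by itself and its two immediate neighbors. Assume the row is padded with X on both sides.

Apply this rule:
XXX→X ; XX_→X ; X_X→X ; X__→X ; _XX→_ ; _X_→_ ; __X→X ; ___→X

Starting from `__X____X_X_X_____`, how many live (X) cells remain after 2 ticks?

XX_XXXX_X_X_XXXXX
XXX_XXXX_X_X_XXXX
count of X: 13

13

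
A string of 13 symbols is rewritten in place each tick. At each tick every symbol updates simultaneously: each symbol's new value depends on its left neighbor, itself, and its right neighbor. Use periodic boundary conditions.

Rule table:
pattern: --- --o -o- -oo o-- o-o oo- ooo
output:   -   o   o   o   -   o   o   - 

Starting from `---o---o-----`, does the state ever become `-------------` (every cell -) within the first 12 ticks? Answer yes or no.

--oo--oo-----
-ooo-ooo-----
oo-ooo-o-----
oooo-ooo----o
---ooo-o---oo
--oo-ooo--ooo
-ooooo-o-oo-o
oo---oooooooo
-o--oo-------
oo-ooo-------
oooo-o------o
---ooo-----oo
tick 12 is ---ooo-----oo, still not uniform -

no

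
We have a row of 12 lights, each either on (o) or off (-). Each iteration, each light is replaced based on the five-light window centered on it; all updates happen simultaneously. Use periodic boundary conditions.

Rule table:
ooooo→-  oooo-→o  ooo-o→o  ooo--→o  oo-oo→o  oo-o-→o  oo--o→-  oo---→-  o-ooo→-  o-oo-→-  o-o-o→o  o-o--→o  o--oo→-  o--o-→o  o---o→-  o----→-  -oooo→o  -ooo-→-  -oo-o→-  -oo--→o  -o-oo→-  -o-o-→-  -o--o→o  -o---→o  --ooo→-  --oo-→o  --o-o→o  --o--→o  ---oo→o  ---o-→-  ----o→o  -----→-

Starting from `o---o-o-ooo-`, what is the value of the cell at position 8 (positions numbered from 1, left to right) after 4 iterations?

iteration 1: oo--o-o---oo
iteration 2: oo-oo-oo-o-o
iteration 3: -oo--o--oo--
iteration 4: ooo-ooo-oo--
position 8 holds -

-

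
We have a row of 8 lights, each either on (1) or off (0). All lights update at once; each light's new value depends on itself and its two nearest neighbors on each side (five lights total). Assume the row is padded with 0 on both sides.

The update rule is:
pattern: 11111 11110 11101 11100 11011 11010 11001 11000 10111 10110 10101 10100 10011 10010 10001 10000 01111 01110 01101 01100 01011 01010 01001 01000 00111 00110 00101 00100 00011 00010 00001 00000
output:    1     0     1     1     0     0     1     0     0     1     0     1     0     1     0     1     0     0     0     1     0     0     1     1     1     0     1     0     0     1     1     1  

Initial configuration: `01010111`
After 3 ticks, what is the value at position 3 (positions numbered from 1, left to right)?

0

11000001
01011110
11000010
position 3 holds 0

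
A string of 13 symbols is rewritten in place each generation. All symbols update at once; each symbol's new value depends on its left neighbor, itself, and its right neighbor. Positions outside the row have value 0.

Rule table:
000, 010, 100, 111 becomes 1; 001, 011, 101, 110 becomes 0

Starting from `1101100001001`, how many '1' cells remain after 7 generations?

8

0000011101101
1111001000001
0110101111101
0000100111001
1110110010101
0100001010101
0111101010101
count of 1: 8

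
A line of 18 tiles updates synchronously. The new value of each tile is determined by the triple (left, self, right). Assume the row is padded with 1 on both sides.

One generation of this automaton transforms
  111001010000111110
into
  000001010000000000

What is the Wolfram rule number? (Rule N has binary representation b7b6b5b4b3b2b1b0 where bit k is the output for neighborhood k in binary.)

4

position 0: 111 → 0  (bit 7 = 0)
position 2: 110 → 0  (bit 6 = 0)
position 6: 101 → 0  (bit 5 = 0)
position 3: 100 → 0  (bit 4 = 0)
position 12: 011 → 0  (bit 3 = 0)
position 5: 010 → 1  (bit 2 = 1)
position 4: 001 → 0  (bit 1 = 0)
position 9: 000 → 0  (bit 0 = 0)
bits b7..b0 = 00000100 = 4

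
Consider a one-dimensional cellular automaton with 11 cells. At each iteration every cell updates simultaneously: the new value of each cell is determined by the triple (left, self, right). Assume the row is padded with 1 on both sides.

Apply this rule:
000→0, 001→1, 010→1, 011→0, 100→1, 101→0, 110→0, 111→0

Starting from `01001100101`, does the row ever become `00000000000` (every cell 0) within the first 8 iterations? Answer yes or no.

yes

01110011100
00001100011
10010010100
01111110111
00000000000
all cells are 0 at iteration 5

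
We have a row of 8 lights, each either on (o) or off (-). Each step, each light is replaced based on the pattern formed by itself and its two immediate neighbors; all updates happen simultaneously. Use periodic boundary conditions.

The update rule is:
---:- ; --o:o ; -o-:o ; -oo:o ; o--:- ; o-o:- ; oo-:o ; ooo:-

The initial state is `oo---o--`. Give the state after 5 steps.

-o-o-o-o

step 1: oo--oo-o
step 2: -o-ooo-o
step 3: -o-o-o-o
step 4: -o-o-o-o  (fixed point — unchanged through step 5)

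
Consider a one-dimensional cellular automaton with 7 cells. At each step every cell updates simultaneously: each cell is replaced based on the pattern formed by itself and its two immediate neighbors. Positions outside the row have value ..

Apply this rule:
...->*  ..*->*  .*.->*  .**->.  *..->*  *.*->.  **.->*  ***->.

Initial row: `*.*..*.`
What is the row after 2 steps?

*.....*

*.*****
*.....*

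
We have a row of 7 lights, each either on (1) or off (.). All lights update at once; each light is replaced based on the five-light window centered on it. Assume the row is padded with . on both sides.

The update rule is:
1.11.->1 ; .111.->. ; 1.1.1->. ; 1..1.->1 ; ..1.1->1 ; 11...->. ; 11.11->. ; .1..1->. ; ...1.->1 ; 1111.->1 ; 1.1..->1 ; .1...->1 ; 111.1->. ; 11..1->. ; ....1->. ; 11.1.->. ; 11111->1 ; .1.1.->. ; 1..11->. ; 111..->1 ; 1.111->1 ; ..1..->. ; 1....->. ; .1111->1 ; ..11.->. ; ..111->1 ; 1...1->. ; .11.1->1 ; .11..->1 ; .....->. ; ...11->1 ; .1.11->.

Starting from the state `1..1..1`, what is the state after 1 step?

..1..1.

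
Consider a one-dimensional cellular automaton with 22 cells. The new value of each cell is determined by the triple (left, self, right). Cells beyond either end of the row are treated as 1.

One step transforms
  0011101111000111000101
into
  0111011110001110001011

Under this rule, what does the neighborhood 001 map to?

1

At position 1 the neighborhood is 001; the next row has 1 there.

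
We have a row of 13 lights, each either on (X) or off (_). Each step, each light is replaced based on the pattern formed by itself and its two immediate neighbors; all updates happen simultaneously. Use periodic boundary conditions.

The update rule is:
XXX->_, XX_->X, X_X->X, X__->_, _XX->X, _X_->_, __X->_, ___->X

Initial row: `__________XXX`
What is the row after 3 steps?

XX_XXXX_XXX_X

_XXXXXXXX_X_X
XX______XX_X_
XX_XXXX_XXX_X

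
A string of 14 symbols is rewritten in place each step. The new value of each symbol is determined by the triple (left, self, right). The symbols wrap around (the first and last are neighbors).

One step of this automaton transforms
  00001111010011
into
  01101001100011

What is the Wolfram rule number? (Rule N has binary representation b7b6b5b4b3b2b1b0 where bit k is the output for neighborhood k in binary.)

105

position 5: 111 → 0  (bit 7 = 0)
position 7: 110 → 1  (bit 6 = 1)
position 8: 101 → 1  (bit 5 = 1)
position 0: 100 → 0  (bit 4 = 0)
position 4: 011 → 1  (bit 3 = 1)
position 9: 010 → 0  (bit 2 = 0)
position 3: 001 → 0  (bit 1 = 0)
position 1: 000 → 1  (bit 0 = 1)
bits b7..b0 = 01101001 = 105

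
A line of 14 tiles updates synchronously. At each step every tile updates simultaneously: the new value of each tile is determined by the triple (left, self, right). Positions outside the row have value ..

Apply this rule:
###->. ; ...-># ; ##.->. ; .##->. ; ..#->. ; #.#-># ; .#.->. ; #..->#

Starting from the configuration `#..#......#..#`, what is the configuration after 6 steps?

.#..#####..#..
..#......#..##
#..#####..#...
.#......#..###
..#####..#....
#......#..####

#......#..####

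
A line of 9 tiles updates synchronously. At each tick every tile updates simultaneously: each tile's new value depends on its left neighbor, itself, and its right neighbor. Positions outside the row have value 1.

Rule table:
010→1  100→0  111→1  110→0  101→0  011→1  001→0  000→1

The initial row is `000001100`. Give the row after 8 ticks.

010101010

011101000
011001010
010001010
010101010
010101010  (fixed point — unchanged through tick 8)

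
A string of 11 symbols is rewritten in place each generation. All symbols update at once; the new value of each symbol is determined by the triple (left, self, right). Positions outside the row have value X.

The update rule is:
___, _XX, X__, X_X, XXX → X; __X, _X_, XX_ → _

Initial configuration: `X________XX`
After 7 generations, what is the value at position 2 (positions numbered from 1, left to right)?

X

_XXXXXXX_XX
XXXXXXX_XXX
XXXXXX_XXXX
XXXXX_XXXXX
XXXX_XXXXXX
XXX_XXXXXXX
XX_XXXXXXXX
position 2 holds X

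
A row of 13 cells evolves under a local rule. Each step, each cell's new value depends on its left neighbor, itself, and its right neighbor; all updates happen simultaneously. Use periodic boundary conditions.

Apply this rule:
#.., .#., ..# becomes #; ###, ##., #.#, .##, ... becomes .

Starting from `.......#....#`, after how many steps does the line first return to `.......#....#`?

#.....###..##
.#...#...##..
###.###.#..#.
........####.
.......#....#

5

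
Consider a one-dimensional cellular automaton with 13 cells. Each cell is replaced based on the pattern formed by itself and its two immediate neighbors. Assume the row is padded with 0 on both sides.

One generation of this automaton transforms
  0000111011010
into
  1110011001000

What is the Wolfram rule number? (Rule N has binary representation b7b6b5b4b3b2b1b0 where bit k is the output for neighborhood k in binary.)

193

position 5: 111 → 1  (bit 7 = 1)
position 6: 110 → 1  (bit 6 = 1)
position 7: 101 → 0  (bit 5 = 0)
position 12: 100 → 0  (bit 4 = 0)
position 4: 011 → 0  (bit 3 = 0)
position 11: 010 → 0  (bit 2 = 0)
position 3: 001 → 0  (bit 1 = 0)
position 0: 000 → 1  (bit 0 = 1)
bits b7..b0 = 11000001 = 193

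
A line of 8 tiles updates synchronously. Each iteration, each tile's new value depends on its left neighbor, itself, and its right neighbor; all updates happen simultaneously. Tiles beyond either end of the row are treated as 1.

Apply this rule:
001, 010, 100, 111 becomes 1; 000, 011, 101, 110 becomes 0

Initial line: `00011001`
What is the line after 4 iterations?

10010100

10100110
00111000
11010101
10010100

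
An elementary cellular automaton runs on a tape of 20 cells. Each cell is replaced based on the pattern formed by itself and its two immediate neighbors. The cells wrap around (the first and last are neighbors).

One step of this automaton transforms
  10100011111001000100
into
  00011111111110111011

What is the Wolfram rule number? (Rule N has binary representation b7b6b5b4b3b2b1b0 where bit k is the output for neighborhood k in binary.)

219

position 7: 111 → 1  (bit 7 = 1)
position 10: 110 → 1  (bit 6 = 1)
position 1: 101 → 0  (bit 5 = 0)
position 3: 100 → 1  (bit 4 = 1)
position 6: 011 → 1  (bit 3 = 1)
position 0: 010 → 0  (bit 2 = 0)
position 5: 001 → 1  (bit 1 = 1)
position 4: 000 → 1  (bit 0 = 1)
bits b7..b0 = 11011011 = 219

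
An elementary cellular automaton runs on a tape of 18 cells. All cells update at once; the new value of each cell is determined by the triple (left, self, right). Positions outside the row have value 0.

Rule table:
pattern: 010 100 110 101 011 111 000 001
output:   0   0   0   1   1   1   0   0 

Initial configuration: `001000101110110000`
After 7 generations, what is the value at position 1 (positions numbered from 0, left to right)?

0

000000011101100000
000000011011000000
000000010110000000
000000001100000000
000000001000000000
000000000000000000
000000000000000000
position 1 holds 0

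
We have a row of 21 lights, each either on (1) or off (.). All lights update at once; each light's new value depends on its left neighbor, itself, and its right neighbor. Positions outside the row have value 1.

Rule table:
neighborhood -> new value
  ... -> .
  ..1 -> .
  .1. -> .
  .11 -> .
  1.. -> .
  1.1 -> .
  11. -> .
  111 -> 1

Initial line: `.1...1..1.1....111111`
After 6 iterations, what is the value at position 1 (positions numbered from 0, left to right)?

................11111
.................1111
..................111
...................11
....................1
.....................
position 1 holds .

.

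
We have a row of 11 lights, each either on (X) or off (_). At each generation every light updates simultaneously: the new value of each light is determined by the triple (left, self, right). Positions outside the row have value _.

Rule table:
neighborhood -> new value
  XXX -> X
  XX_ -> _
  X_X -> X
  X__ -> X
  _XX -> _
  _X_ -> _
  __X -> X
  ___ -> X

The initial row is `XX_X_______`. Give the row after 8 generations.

__X_XXXXXXX
XX_X_XXXXX_
__X_X_XXX_X
XX_X_X_X_X_
__X_X_X_X_X
XX_X_X_X_X_  (repeats generation 4; period 2)
generation 8: XX_X_X_X_X_

XX_X_X_X_X_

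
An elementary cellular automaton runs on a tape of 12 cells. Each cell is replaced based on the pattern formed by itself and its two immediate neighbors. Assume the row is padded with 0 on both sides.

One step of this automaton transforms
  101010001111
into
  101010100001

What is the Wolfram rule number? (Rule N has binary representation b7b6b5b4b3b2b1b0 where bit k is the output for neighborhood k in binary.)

position 9: 111 → 0  (bit 7 = 0)
position 11: 110 → 1  (bit 6 = 1)
position 1: 101 → 0  (bit 5 = 0)
position 5: 100 → 0  (bit 4 = 0)
position 8: 011 → 0  (bit 3 = 0)
position 0: 010 → 1  (bit 2 = 1)
position 7: 001 → 0  (bit 1 = 0)
position 6: 000 → 1  (bit 0 = 1)
bits b7..b0 = 01000101 = 69

69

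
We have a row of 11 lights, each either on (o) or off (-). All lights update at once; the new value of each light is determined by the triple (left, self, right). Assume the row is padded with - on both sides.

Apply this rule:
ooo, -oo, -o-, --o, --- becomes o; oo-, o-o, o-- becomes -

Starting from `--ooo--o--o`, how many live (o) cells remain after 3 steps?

step 1: oooo--oo-oo
step 2: ooo--oo--o-
step 3: oo--oo--oo-
count of o: 6

6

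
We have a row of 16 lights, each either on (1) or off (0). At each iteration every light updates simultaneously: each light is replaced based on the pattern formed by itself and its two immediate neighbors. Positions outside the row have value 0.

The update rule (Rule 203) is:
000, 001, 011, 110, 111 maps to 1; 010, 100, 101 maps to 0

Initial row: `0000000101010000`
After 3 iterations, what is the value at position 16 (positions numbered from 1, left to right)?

iteration 1: 1111111000000111
iteration 2: 1111111011111111
iteration 3: 1111111011111111
position 16 holds 1

1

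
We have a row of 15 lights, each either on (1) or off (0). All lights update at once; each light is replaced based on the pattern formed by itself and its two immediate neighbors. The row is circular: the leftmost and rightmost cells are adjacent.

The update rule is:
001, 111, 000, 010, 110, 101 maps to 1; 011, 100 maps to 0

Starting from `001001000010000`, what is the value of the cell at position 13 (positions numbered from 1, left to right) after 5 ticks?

1

tick 1: 111011011110111
tick 2: 111101101111011
tick 3: 111110110111101
tick 4: 111111011011110
tick 5: 011111101101111
position 13 holds 1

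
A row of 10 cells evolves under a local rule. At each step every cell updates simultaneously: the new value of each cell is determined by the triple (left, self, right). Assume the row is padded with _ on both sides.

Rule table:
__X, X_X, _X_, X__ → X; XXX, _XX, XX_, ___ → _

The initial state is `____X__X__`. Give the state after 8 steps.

X___X__X__

___XXXXXX_
__X______X
_XXX____XX
X___X__X__
XX_XXXXXX_
__X______X  (repeats step 2; period 4)
step 8: X___X__X__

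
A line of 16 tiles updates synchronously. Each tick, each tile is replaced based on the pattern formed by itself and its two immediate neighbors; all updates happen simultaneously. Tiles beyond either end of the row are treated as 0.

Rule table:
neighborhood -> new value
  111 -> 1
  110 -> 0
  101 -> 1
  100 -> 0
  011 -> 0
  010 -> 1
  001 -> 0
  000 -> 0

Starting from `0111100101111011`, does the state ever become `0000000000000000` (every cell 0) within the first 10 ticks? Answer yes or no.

no

0011000110110100
0000000001001100
0000000001000000
0000000001000000  (fixed point — unchanged through tick 10)
tick 10 is 0000000001000000, still not uniform 0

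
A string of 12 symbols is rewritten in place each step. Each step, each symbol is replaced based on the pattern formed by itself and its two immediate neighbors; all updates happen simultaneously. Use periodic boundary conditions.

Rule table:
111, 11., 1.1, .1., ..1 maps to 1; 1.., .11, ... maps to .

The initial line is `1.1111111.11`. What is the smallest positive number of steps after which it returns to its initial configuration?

12

11.1111111.1
111.1111111.
.111.1111111
1.111.111111
11.111.11111
111.111.1111
1111.111.111
11111.111.11
111111.111.1
1111111.111.
.1111111.111
1.1111111.11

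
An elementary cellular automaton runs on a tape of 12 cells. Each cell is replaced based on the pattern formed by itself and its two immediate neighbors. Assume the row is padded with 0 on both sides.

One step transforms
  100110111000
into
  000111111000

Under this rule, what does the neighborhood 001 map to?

At position 2 the neighborhood is 001; the next row has 0 there.

0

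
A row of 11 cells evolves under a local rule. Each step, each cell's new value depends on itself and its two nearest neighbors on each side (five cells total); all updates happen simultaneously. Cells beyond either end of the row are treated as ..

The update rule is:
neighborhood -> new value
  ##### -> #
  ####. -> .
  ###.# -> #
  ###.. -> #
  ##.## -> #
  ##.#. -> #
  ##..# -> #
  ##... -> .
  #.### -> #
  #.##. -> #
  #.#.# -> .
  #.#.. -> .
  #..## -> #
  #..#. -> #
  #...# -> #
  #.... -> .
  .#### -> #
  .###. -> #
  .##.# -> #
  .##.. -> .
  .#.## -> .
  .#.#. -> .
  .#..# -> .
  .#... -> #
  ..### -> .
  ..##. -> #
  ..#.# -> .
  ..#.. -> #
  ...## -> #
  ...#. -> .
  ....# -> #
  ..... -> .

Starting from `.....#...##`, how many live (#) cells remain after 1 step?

6

...#.#####.
count of #: 6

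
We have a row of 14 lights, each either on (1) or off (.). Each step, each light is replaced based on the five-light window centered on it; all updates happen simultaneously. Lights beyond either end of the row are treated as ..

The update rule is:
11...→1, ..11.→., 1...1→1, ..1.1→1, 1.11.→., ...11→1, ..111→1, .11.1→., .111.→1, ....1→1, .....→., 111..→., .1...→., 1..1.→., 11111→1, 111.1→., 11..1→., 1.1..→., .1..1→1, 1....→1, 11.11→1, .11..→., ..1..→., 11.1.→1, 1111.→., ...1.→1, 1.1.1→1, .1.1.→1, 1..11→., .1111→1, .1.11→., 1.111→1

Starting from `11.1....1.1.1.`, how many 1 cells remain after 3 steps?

..1..1111111..
11.1.11111..11
..11.111......
count of 1: 5

5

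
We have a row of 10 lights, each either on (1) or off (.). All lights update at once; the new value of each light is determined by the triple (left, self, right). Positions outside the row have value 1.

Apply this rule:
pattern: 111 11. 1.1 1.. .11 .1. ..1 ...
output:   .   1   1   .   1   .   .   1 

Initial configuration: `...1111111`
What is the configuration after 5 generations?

1.1..11..1

generation 1: .1.1......
generation 2: 1.1..1111.
generation 3: 11...1..11
generation 4: .1.1....1.
generation 5: 1.1..11..1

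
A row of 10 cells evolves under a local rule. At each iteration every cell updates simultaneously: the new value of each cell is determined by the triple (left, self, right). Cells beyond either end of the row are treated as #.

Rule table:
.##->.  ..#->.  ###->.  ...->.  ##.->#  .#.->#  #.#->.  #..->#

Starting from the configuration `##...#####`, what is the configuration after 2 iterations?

..##......

iteration 1: .##.......
iteration 2: ..##......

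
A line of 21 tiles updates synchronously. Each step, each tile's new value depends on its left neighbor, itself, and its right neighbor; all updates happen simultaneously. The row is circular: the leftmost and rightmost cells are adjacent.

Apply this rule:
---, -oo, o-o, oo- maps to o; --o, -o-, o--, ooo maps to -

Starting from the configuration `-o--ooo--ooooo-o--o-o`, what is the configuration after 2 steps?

--o--o-----o-oo-oo--o

o---o-o--o---oo----o-
--o--o-----o-oo-oo--o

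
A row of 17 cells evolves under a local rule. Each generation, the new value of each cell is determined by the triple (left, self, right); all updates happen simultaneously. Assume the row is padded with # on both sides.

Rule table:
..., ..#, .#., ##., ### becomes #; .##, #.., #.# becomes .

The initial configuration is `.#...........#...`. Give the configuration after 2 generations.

.#..##########..#

generation 1: .#.###########.##
generation 2: .#..##########..#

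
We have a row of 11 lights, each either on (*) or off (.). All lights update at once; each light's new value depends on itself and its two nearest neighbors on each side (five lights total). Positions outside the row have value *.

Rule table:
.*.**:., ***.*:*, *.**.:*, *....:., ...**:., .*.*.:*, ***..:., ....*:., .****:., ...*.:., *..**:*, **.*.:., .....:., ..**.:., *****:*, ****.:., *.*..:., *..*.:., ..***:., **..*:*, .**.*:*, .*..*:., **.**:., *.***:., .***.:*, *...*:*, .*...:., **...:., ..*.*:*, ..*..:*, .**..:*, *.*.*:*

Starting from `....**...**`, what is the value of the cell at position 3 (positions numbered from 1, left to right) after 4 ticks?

.....*.*...
.....**..*.
......**.*.
.......*.*.
position 3 holds .

.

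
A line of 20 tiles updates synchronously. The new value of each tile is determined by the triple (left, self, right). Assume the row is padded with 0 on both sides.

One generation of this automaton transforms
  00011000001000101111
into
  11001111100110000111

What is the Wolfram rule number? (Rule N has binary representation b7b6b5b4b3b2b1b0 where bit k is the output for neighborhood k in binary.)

position 17: 111 → 1  (bit 7 = 1)
position 4: 110 → 1  (bit 6 = 1)
position 15: 101 → 0  (bit 5 = 0)
position 5: 100 → 1  (bit 4 = 1)
position 3: 011 → 0  (bit 3 = 0)
position 10: 010 → 0  (bit 2 = 0)
position 2: 001 → 0  (bit 1 = 0)
position 0: 000 → 1  (bit 0 = 1)
bits b7..b0 = 11010001 = 209

209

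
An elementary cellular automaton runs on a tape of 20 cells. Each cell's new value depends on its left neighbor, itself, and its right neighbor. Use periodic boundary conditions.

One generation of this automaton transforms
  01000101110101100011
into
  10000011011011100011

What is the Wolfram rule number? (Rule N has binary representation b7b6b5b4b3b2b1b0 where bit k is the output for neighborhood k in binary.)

position 8: 111 → 0  (bit 7 = 0)
position 9: 110 → 1  (bit 6 = 1)
position 0: 101 → 1  (bit 5 = 1)
position 2: 100 → 0  (bit 4 = 0)
position 7: 011 → 1  (bit 3 = 1)
position 1: 010 → 0  (bit 2 = 0)
position 4: 001 → 0  (bit 1 = 0)
position 3: 000 → 0  (bit 0 = 0)
bits b7..b0 = 01101000 = 104

104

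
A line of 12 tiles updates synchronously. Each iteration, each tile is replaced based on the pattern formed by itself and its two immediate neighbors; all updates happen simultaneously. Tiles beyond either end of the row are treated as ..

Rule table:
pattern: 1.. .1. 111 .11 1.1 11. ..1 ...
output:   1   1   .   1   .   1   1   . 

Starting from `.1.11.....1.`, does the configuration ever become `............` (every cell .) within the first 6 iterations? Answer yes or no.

iteration 1: 11.111...111
iteration 2: 11.1.11.11.1
iteration 3: 11.1.11.11.1  (fixed point — unchanged through iteration 6)
iteration 6 is 11.1.11.11.1, still not uniform .

no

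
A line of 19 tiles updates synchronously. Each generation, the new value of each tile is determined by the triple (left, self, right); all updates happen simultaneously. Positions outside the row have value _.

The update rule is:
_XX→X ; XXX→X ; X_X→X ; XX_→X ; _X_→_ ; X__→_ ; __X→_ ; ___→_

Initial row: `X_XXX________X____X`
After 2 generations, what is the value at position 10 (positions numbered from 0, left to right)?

generation 1: _XXXX______________
generation 2: _XXXX______________
position 10 holds _

_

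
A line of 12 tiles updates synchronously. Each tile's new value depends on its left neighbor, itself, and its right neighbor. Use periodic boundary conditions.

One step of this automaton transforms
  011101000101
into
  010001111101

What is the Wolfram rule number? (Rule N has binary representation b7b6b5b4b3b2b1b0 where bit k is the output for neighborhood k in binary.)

position 2: 111 → 0  (bit 7 = 0)
position 3: 110 → 0  (bit 6 = 0)
position 0: 101 → 0  (bit 5 = 0)
position 6: 100 → 1  (bit 4 = 1)
position 1: 011 → 1  (bit 3 = 1)
position 5: 010 → 1  (bit 2 = 1)
position 8: 001 → 1  (bit 1 = 1)
position 7: 000 → 1  (bit 0 = 1)
bits b7..b0 = 00011111 = 31

31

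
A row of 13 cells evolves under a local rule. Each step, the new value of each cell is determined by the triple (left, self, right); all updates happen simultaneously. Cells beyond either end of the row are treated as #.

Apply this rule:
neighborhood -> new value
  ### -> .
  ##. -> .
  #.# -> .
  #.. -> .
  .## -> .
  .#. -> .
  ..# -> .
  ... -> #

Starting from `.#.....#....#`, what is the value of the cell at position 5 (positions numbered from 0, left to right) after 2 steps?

...###...##..
.#.....#.....
position 5 holds .

.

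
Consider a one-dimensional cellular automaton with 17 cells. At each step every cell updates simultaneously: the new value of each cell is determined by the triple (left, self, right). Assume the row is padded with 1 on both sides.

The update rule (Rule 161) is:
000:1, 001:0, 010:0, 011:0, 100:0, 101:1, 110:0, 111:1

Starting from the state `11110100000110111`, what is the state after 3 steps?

step 1: 11101001110001011
step 2: 11010000100100101
step 3: 10100110000000010

10100110000000010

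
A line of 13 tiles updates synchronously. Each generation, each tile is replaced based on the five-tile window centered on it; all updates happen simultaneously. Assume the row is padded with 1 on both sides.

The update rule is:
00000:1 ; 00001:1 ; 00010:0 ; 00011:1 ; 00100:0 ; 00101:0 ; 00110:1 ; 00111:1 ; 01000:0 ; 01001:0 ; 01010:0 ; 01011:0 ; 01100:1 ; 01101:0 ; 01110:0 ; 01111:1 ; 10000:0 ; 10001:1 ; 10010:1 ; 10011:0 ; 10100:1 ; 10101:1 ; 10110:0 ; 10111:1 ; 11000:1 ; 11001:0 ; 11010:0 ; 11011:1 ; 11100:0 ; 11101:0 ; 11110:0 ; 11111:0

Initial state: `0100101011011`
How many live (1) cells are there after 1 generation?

6

0101001000111
count of 1: 6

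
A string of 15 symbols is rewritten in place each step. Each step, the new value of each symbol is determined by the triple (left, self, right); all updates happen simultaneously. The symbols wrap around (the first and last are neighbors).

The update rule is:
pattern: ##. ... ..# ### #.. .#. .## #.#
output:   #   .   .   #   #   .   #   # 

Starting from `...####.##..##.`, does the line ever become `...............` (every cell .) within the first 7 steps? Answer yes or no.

...########.###
#..############
##.############
###############
###############  (fixed point — unchanged through step 7)
step 7 is ###############, still not uniform .

no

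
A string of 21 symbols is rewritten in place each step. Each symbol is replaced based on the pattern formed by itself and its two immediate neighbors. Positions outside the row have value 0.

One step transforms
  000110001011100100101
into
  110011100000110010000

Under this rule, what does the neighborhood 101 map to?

At position 9 the neighborhood is 101; the next row has 0 there.

0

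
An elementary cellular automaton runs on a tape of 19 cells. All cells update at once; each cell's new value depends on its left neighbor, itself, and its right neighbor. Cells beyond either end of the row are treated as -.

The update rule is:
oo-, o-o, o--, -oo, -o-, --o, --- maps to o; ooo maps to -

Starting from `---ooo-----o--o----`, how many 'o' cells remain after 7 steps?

18

oooo-oooooooooooooo
o--ooo------------o
oooo-oooooooooooooo  (repeats step 1; period 2)
step 7: oooo-oooooooooooooo
count of o: 18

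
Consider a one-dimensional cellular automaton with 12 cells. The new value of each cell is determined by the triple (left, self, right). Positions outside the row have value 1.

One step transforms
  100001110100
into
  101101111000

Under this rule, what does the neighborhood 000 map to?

At position 2 the neighborhood is 000; the next row has 1 there.

1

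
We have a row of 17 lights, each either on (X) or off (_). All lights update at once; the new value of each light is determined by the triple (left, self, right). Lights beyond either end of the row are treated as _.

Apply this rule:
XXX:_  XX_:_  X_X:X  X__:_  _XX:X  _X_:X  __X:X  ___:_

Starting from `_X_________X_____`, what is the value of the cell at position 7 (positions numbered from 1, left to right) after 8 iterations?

_

iteration 1: XX________XX_____
iteration 2: X________XX______
iteration 3: X_______XX_______
iteration 4: X______XX________
iteration 5: X_____XX_________
iteration 6: X____XX__________
iteration 7: X___XX___________
iteration 8: X__XX____________
position 7 holds _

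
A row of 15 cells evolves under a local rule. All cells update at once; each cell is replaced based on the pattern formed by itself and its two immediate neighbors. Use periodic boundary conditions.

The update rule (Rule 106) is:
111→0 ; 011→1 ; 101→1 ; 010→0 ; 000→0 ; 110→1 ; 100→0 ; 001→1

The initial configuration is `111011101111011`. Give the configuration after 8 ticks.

111100101011001

001110111001110
011011101011010
111110110111100
100011111100101
100110000101011
101110001010110
011010010101111
111100101011001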